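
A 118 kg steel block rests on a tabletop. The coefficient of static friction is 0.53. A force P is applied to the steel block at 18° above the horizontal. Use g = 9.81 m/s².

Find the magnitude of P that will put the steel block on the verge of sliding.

P ≈ 550 N

N = m g − P sin α (the pull lifts the steel block).
At impending slip, P cos α = μ_s N = μ_s (m g − P sin α).
Solving: P (cos α + μ_s sin α) = μ_s m g → P = 0.53×1160/(cos 18° + 0.53 sin 18°) = 614/1.115 = 550 N.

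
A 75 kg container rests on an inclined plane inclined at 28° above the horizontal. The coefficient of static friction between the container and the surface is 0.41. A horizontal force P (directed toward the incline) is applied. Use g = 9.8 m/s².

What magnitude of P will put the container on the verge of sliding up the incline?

P ≈ 885 N

At impending motion up the slope, friction acts down-slope at its limit: f = μ_s N.
Perpendicular to the incline: N = m g cos θ + P sin θ.
Along the incline: P cos θ = m g sin θ + μ_s N = m g sin θ + μ_s (m g cos θ + P sin θ).
Solving, P (cos θ − μ_s sin θ) = m g (sin θ + μ_s cos θ), so P = 75×9.8×(sin 28° + 0.41 cos 28°)/(cos 28° − 0.41 sin 28°) = 735×0.8315/0.6905 = 885 N.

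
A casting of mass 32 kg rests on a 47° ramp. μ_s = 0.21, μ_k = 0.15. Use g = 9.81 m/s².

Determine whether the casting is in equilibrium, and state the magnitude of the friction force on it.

N = m g cos θ = 214 N.
Down-slope weight component: m g sin θ = 230 N.
μ_s N = 45 N.
230 > 45 N, so it slides; kinetic friction f = μ_k N = 0.15×214 = 32.1 N.

f ≈ 32.1 N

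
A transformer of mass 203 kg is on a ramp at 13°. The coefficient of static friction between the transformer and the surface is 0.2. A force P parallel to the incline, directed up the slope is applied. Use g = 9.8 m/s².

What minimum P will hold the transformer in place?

P_min ≈ 59.8 N

The transformer tends to slide down (tan θ > μ_s), so at the point of impending slip friction acts up-slope at its limit: f = μ_s N.
P is parallel to the surface, so N = m g cos θ = 1940 N.
Along the incline: P + μ_s N = m g sin θ, so P = 448 − 0.2×1940 = 59.8 N.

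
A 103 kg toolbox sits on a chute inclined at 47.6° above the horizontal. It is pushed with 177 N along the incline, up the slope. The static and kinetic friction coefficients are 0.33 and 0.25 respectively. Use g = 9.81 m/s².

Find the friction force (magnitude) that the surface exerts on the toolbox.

Perpendicular to the surface, N = m g cos θ = 103·9.81·cos 47.6° = 681.3 N.
For equilibrium along the incline the friction force must supply f = m g sin θ − P = 746.2 − 177 = 569.2 N (positive meaning up-slope).
The static-friction ceiling is μ_s N = 0.33 × 681.3 = 224.8 N.
Since |569.2| > 224.8 N, static friction cannot hold it; the toolbox slides down the incline and kinetic friction applies: f = μ_k N = 0.25 × 681.3 = 170 N.

f ≈ 170 N (up the incline)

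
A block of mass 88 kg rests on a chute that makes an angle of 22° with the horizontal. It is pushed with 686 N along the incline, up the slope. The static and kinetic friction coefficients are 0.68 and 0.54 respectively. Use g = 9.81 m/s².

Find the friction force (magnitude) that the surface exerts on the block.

Perpendicular to the surface, N = m g cos θ = 88·9.81·cos 22° = 800.4 N.
Parallel to the incline, ΣF = 0 gives f = m g sin θ − P = 323.4 − 686 = -362.6 N (up-slope positive).
The static-friction ceiling is μ_s N = 0.68 × 800.4 = 544.3 N.
Since |-362.6| ≤ 544.3 N, no slip — friction simply equals what equilibrium demands.

f ≈ 363 N (down the incline)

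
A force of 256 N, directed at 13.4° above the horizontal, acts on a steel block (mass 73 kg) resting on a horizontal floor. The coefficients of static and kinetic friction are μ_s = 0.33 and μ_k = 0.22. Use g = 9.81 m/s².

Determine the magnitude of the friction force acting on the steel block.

f ≈ 144 N

N = m g − P sin α = 716.1 − 256×sin 13.4° = 656.8 N.
The horizontal driving force is P cos α = 249 N, so equilibrium needs friction f = 249 N.
μ_s N = 0.33 × 656.8 = 216.7 N.
249 > 216.7 N → the steel block slides; f = μ_k N = 0.22×656.8 = 144 N.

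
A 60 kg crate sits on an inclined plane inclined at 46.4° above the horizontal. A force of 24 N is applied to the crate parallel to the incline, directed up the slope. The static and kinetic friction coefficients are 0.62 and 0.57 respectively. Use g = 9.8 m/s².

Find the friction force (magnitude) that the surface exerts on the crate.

Normal force: N = m g cos θ = 60 × 9.8 × cos 46.4° = 405.5 N.
The friction needed for equilibrium is m g sin θ − P = 425.8 − 24 = 401.8 N, measured positive up-slope.
Maximum static friction available: μ_s N = 0.62 × 405.5 = 251.4 N.
|401.8| exceeds 251.4 N, so the crate slips down-slope; friction is kinetic, f = μ_k N = 0.57×405.5 = 231 N.

f ≈ 231 N (up the incline)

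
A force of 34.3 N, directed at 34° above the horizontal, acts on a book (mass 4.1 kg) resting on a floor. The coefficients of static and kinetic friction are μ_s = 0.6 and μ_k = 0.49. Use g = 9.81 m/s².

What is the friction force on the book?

f ≈ 10.3 N

The vertical component of P reduces the normal force: N = m g − P sin α = 40.22 − 19.18 = 21.04 N.
The horizontal driving force is P cos α = 28.44 N, so equilibrium needs friction f = 28.44 N.
The static-friction limit is μ_s N = 12.62 N.
The required friction exceeds μ_s N, so the book moves and f = μ_k N = 10.3 N.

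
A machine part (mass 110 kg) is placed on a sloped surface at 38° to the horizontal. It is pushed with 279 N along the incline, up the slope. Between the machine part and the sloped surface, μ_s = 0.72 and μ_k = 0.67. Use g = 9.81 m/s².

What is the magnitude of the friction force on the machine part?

Perpendicular to the surface, N = m g cos θ = 110·9.81·cos 38° = 850.3 N.
For equilibrium along the incline the friction force must supply f = m g sin θ − P = 664.4 − 279 = 385.4 N (positive meaning up-slope).
Maximum static friction available: μ_s N = 0.72 × 850.3 = 612.2 N.
Since |385.4| ≤ 612.2 N, no slip — friction simply equals what equilibrium demands.

f ≈ 385 N (up the incline)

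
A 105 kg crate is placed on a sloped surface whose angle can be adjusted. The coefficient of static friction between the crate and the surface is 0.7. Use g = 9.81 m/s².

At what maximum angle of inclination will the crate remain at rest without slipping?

At the slip threshold, m g sin θ = μ_s · m g cos θ, so tan θ = μ_s.
θ_max = arctan(0.7) = 35°.

θ_max ≈ 35°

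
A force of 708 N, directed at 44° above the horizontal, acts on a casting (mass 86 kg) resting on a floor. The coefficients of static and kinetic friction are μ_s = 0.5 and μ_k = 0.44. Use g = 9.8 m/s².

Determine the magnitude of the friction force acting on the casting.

The vertical component of P reduces the normal force: N = m g − P sin α = 842.8 − 491.8 = 351 N.
For equilibrium, f = P cos α = 708×cos 44° = 509.3 N.
μ_s N = 0.5 × 351 = 175.5 N.
509.3 > 175.5 N → the casting slides; f = μ_k N = 0.44×351 = 154 N.

f ≈ 154 N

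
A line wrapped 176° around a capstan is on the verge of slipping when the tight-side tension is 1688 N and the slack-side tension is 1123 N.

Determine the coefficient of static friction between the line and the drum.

μ ≈ 0.133

T₂/T₁ = e^{μβ} → μ = ln(T₂/T₁)/β.
β = 176° = 3.072 rad.
μ = ln(1688/1123)/3.072 = ln(1.503)/3.072 = 0.133.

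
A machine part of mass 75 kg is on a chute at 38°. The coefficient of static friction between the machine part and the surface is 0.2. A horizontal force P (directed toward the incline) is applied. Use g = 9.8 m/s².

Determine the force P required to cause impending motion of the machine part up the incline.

At impending motion up the slope, friction acts down-slope at its limit: f = μ_s N.
Perpendicular to the incline: N = m g cos θ + P sin θ.
Along the incline: P cos θ = m g sin θ + μ_s N = m g sin θ + μ_s (m g cos θ + P sin θ).
Solving, P (cos θ − μ_s sin θ) = m g (sin θ + μ_s cos θ), so P = 75×9.8×(sin 38° + 0.2 cos 38°)/(cos 38° − 0.2 sin 38°) = 735×0.7733/0.6649 = 855 N.

P ≈ 855 N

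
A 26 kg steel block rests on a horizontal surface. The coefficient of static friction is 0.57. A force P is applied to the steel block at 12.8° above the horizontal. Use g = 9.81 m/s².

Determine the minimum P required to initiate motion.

P ≈ 132 N

N = m g − P sin α (the pull lifts the steel block).
At impending slip, P cos α = μ_s N = μ_s (m g − P sin α).
Solving: P (cos α + μ_s sin α) = μ_s m g → P = 0.57×255/(cos 12.8° + 0.57 sin 12.8°) = 145/1.101 = 132 N.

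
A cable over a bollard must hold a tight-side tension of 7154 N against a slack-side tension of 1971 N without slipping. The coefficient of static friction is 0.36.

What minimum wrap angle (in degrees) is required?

T₂/T₁ = e^{μβ} → β = ln(T₂/T₁)/μ.
β = ln(7154/1971)/0.36 = 1.289/0.36 = 3.581 rad.
In degrees: β = 3.581 × 180/π = 205°.

β_min ≈ 205°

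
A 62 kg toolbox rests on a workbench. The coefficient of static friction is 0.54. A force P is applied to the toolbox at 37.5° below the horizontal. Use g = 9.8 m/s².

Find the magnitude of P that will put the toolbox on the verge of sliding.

N = m g + P sin α (the push presses the toolbox into the workbench).
At impending slip, P cos α = μ_s N = μ_s (m g + P sin α).
Solving: P (cos α − μ_s sin α) = μ_s m g → P = 0.54×608/(cos 37.5° − 0.54 sin 37.5°) = 328/0.4646 = 706 N.

P ≈ 706 N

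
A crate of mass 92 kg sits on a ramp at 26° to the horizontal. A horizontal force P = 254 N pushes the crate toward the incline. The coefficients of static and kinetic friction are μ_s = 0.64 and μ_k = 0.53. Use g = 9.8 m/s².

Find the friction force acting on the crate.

f ≈ 167 N (up the incline)

The horizontal push has a component P sin θ into the surface, so N = m g cos θ + P sin θ = 810.4 + 111.3 = 921.7 N.
Along the incline, the net driving force (taking up-slope positive) is P cos θ − m g sin θ = 228.3 − 395.2 = -166.9 N, so equilibrium requires friction f = 166.9 N (up-slope).
Maximum static friction: μ_s N = 0.64 × 921.7 = 589.9 N.
Since 166.9 N is within the 589.9 N limit, the crate stays put and friction is exactly 167 N.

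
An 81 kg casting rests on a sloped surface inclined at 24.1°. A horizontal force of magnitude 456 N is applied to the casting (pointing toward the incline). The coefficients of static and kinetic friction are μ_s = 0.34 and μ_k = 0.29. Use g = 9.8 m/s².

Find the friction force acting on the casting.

f ≈ 92.1 N (down the incline)

Normal direction: N = m g cos θ + P sin θ = 910.8 N.
Along the incline, the net driving force (taking up-slope positive) is P cos θ − m g sin θ = 416.3 − 324.1 = 92.12 N, so equilibrium requires friction f = -92.12 N (down-slope).
The limit of static friction is μ_s N = 309.7 N.
|f_req| = 92.12 ≤ 309.7 N → the casting is in equilibrium; friction equals the required value.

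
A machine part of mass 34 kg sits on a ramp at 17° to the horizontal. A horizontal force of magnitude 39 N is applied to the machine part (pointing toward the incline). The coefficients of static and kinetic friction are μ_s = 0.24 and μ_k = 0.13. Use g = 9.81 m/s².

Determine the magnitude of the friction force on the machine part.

f ≈ 60.2 N (up the incline)

Normal direction: N = m g cos θ + P sin θ = 330.4 N.
Parallel to the incline: P cos θ − m g sin θ = 37.3 − 97.52 = -60.22 N; the friction needed to balance this is 60.22 N acting up the slope.
The limit of static friction is μ_s N = 79.29 N.
Since 60.22 N is within the 79.29 N limit, the machine part stays put and friction is exactly 60.2 N.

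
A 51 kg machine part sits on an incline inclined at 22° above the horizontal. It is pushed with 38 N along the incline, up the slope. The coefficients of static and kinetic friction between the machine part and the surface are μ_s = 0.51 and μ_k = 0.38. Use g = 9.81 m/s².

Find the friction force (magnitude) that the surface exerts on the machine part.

Normal force: N = m g cos θ = 51 × 9.81 × cos 22° = 463.9 N.
The friction needed for equilibrium is m g sin θ − P = 187.4 − 38 = 149.4 N, measured positive up-slope.
The static-friction ceiling is μ_s N = 0.51 × 463.9 = 236.6 N.
Since |149.4| ≤ 236.6 N, static friction is sufficient; f equals the required value, not μ_s N.

f ≈ 149 N (up the incline)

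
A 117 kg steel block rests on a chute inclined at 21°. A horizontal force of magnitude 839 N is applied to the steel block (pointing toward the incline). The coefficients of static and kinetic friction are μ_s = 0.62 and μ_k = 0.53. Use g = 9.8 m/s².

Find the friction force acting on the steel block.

f ≈ 372 N (down the incline)

Resolve perpendicular to the incline: N = m g cos θ + P sin θ = 117×9.8×cos 21° + 839×sin 21° = 1371 N.
Along the incline, the net driving force (taking up-slope positive) is P cos θ − m g sin θ = 783.3 − 410.9 = 372.4 N, so equilibrium requires friction f = -372.4 N (down-slope).
Maximum static friction: μ_s N = 0.62 × 1371 = 850.1 N.
|f_req| = 372.4 ≤ 850.1 N → the steel block is in equilibrium; friction equals the required value.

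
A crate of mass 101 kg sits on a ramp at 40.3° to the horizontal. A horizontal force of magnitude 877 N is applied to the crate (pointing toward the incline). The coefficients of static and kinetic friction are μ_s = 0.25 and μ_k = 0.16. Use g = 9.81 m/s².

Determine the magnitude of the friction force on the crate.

f ≈ 28 N (down the incline)

Normal direction: N = m g cos θ + P sin θ = 1323 N.
Along the incline, the net driving force (taking up-slope positive) is P cos θ − m g sin θ = 668.9 − 640.8 = 28.01 N, so equilibrium requires friction f = -28.01 N (down-slope).
Maximum static friction: μ_s N = 0.25 × 1323 = 330.7 N.
|f_req| = 28.01 ≤ 330.7 N → the crate is in equilibrium; friction equals the required value.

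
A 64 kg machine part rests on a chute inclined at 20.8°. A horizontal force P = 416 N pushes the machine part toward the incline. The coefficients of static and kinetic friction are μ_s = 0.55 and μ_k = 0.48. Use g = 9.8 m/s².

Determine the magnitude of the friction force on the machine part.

f ≈ 166 N (down the incline)

Resolve perpendicular to the incline: N = m g cos θ + P sin θ = 64×9.8×cos 20.8° + 416×sin 20.8° = 734 N.
Parallel to the incline: P cos θ − m g sin θ = 388.9 − 222.7 = 166.2 N; the friction needed to balance this is 166.2 N acting down the slope.
Maximum static friction: μ_s N = 0.55 × 734 = 403.7 N.
Since 166.2 N is within the 403.7 N limit, the machine part stays put and friction is exactly 166 N.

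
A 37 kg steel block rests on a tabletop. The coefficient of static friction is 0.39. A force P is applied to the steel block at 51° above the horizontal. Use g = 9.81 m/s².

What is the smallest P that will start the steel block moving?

P ≈ 152 N

N = m g − P sin α (the pull lifts the steel block).
At impending slip, P cos α = μ_s N = μ_s (m g − P sin α).
Solving: P (cos α + μ_s sin α) = μ_s m g → P = 0.39×363/(cos 51° + 0.39 sin 51°) = 142/0.9324 = 152 N.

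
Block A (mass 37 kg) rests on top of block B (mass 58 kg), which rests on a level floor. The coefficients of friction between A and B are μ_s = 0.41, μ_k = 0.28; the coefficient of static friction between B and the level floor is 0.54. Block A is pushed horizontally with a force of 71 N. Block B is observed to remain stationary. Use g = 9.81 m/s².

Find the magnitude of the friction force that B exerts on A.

f ≈ 71 N

Between the blocks, N₁ = m_A g = 363 N.
So the A–B interface can sustain at most μ_s N₁ = 148.8 N of static friction.
Since P = 71 N ≤ 148.8 N, A does not slip on B; friction on A equals P = 71 N.
By Newton's third law B feels 71 N forward from A. With B stationary, the floor's static friction on B balances it: f₂ = 71 N (well within μ_s(m_A+m_B)g = 503.3 N).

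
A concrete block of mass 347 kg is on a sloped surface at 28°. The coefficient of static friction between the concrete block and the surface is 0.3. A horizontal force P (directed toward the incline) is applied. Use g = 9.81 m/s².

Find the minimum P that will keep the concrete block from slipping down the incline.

The concrete block tends to slide down (tan θ > μ_s), so at the point of impending slip friction acts up-slope at its limit: f = μ_s N.
Perpendicular to the incline: N = m g cos θ + P sin θ.
Along the incline: P cos θ + μ_s N = m g sin θ, i.e. P cos θ + μ_s (m g cos θ + P sin θ) = m g sin θ.
Solving, P (cos θ + μ_s sin θ) = m g (sin θ − μ_s cos θ), so P = 3400×0.2046/1.024 = 680 N.

P_min ≈ 680 N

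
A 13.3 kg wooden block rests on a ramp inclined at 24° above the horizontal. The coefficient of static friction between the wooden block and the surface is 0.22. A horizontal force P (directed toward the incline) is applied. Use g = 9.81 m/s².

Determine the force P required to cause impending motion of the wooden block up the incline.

P ≈ 96.2 N

At impending motion up the slope, friction acts down-slope at its limit: f = μ_s N.
Perpendicular to the incline: N = m g cos θ + P sin θ.
Along the incline: P cos θ = m g sin θ + μ_s N = m g sin θ + μ_s (m g cos θ + P sin θ).
Solving, P (cos θ − μ_s sin θ) = m g (sin θ + μ_s cos θ), so P = 13.3×9.81×(sin 24° + 0.22 cos 24°)/(cos 24° − 0.22 sin 24°) = 130×0.6077/0.8241 = 96.2 N.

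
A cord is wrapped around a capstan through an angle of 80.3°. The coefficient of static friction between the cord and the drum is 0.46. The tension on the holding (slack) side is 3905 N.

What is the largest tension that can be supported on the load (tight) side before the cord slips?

T_max ≈ 7440 N

At impending slip the capstan equation gives T₂/T₁ = e^{μβ} with β in radians.
β = 80.3° × π/180 = 1.401 rad.
e^{μβ} = e^{0.46×1.401} = 1.905.
T₂ = T₁ · e^{μβ} = 3905 × 1.905 = 7440 N.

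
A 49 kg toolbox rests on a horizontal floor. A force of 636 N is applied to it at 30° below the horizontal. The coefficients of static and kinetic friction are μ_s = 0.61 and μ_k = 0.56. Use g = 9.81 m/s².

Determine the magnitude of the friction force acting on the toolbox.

Vertical equilibrium gives N = m g + P sin α = 798.7 N.
Horizontally, friction must balance P cos α = 550.8 N.
The static-friction limit is μ_s N = 487.2 N.
The required friction exceeds μ_s N, so the toolbox moves and f = μ_k N = 447 N.

f ≈ 447 N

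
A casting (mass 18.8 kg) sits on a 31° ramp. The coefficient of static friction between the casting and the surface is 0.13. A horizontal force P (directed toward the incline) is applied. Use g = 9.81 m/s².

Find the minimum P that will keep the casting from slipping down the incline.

The casting tends to slide down (tan θ > μ_s), so at the point of impending slip friction acts up-slope at its limit: f = μ_s N.
Perpendicular to the incline: N = m g cos θ + P sin θ.
Along the incline: P cos θ + μ_s N = m g sin θ, i.e. P cos θ + μ_s (m g cos θ + P sin θ) = m g sin θ.
Solving, P (cos θ + μ_s sin θ) = m g (sin θ − μ_s cos θ), so P = 184×0.4036/0.9241 = 80.5 N.

P_min ≈ 80.5 N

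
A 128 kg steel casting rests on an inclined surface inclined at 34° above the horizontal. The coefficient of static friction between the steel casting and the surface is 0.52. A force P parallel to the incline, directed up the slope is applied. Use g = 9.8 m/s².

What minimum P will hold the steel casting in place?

P_min ≈ 161 N

The steel casting tends to slide down (tan θ > μ_s), so at the point of impending slip friction acts up-slope at its limit: f = μ_s N.
P is parallel to the surface, so N = m g cos θ = 1040 N.
Along the incline: P + μ_s N = m g sin θ, so P = 701 − 0.52×1040 = 161 N.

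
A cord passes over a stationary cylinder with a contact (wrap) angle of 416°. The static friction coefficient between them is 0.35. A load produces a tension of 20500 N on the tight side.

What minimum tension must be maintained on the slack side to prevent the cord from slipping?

T_min ≈ 1610 N

Capstan equation at impending slip: T_tight/T_slack = e^{μβ}.
β = 416° = 7.261 rad; e^{μβ} = e^{0.35×7.261} = 12.69.
T_slack = T_tight / e^{μβ} = 20500 / 12.69 = 1610 N.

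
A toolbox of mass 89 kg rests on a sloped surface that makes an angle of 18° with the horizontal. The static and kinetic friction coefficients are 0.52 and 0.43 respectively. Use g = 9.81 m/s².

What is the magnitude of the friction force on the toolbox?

f ≈ 270 N (up the incline)

The normal reaction is N = m g cos θ = 830.4 N.
Along the slope the weight component is m g sin θ = 269.8 N; friction must supply exactly this, acting up-slope.
Maximum static friction available: μ_s N = 0.52 × 830.4 = 431.8 N.
Since |269.8| ≤ 431.8 N, static friction is sufficient; f equals the required value, not μ_s N.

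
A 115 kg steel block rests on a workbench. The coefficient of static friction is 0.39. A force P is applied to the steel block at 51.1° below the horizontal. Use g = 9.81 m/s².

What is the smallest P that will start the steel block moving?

N = m g + P sin α (the push presses the steel block into the workbench).
At impending slip, P cos α = μ_s N = μ_s (m g + P sin α).
Solving: P (cos α − μ_s sin α) = μ_s m g → P = 0.39×1130/(cos 51.1° − 0.39 sin 51.1°) = 440/0.3244 = 1360 N.

P ≈ 1360 N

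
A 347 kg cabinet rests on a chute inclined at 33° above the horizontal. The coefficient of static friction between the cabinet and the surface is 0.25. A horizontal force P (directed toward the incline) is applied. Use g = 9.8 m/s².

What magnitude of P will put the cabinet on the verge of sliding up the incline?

P ≈ 3650 N

At impending motion up the slope, friction acts down-slope at its limit: f = μ_s N.
Perpendicular to the incline: N = m g cos θ + P sin θ.
Along the incline: P cos θ = m g sin θ + μ_s N = m g sin θ + μ_s (m g cos θ + P sin θ).
Solving, P (cos θ − μ_s sin θ) = m g (sin θ + μ_s cos θ), so P = 347×9.8×(sin 33° + 0.25 cos 33°)/(cos 33° − 0.25 sin 33°) = 3400×0.7543/0.7025 = 3650 N.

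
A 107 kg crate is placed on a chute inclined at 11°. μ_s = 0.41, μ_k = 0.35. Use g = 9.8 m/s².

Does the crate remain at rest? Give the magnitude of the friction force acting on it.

N = m g cos θ = 1030 N.
Down-slope weight component: m g sin θ = 200 N.
μ_s N = 422 N.
200 ≤ 422 N, so it stays put; friction = 200 N.

f ≈ 200 N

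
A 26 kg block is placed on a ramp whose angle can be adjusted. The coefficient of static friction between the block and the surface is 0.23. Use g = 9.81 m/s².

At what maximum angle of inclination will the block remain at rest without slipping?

θ_max ≈ 13°

At the slip threshold, m g sin θ = μ_s · m g cos θ, so tan θ = μ_s.
θ_max = arctan(0.23) = 13°.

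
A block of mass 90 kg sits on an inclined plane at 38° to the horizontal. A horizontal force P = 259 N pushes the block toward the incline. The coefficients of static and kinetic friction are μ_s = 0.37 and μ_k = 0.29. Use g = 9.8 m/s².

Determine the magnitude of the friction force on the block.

f ≈ 248 N (up the incline)

Resolve perpendicular to the incline: N = m g cos θ + P sin θ = 90×9.8×cos 38° + 259×sin 38° = 854.5 N.
Along the incline, the net driving force (taking up-slope positive) is P cos θ − m g sin θ = 204.1 − 543 = -338.9 N, so equilibrium requires friction f = 338.9 N (up-slope).
Maximum static friction: μ_s N = 0.37 × 854.5 = 316.2 N.
The required 338.9 N exceeds the static limit, so the block slides down-slope and f = μ_k N = 0.29×854.5 = 248 N.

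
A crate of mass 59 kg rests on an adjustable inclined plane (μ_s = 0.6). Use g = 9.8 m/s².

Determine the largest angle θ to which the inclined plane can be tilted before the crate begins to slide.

At the slip threshold, m g sin θ = μ_s · m g cos θ, so tan θ = μ_s.
θ_max = arctan(0.6) = 31°.

θ_max ≈ 31°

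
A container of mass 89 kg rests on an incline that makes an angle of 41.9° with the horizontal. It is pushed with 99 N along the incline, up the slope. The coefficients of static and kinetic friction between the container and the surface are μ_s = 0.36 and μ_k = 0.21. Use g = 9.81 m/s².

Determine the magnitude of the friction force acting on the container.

Normal force: N = m g cos θ = 89 × 9.81 × cos 41.9° = 649.9 N.
For equilibrium along the incline the friction force must supply f = m g sin θ − P = 583.1 − 99 = 484.1 N (positive meaning up-slope).
The static-friction ceiling is μ_s N = 0.36 × 649.9 = 233.9 N.
Since |484.1| > 233.9 N, static friction cannot hold it; the container slides down the incline and kinetic friction applies: f = μ_k N = 0.21 × 649.9 = 136 N.

f ≈ 136 N (up the incline)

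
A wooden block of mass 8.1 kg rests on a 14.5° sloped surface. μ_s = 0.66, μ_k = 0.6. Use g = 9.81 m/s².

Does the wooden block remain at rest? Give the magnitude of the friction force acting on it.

N = m g cos θ = 76.9 N.
Down-slope weight component: m g sin θ = 19.9 N.
μ_s N = 50.8 N.
19.9 ≤ 50.8 N, so it stays put; friction = 19.9 N.

f ≈ 19.9 N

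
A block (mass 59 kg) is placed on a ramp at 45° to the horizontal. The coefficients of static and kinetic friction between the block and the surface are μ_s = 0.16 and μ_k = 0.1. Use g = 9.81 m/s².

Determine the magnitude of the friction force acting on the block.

f ≈ 40.9 N (up the incline)

The normal reaction is N = m g cos θ = 409.3 N.
Along the slope the weight component is m g sin θ = 409.3 N; friction must supply exactly this, acting up-slope.
Static friction can supply at most μ_s N = 65.48 N.
Since |409.3| > 65.48 N, static friction cannot hold it; the block slides down the incline and kinetic friction applies: f = μ_k N = 0.1 × 409.3 = 40.9 N.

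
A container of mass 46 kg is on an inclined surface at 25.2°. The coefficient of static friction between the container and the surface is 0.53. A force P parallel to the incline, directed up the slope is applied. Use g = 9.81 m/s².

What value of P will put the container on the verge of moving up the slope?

At impending motion up the slope, friction acts down-slope at its limit: f = μ_s N.
P is parallel to the surface, so N = m g cos θ = 408 N.
Along the incline: P = m g sin θ + μ_s N = 192 + 0.53×408 = 409 N.

P ≈ 409 N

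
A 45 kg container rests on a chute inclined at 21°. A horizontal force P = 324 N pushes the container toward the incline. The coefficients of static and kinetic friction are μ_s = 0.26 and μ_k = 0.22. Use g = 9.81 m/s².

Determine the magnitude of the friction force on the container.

f ≈ 116 N (down the incline)

The horizontal push has a component P sin θ into the surface, so N = m g cos θ + P sin θ = 412.1 + 116.1 = 528.2 N.
Along the incline, the net driving force (taking up-slope positive) is P cos θ − m g sin θ = 302.5 − 158.2 = 144.3 N, so equilibrium requires friction f = -144.3 N (down-slope).
The limit of static friction is μ_s N = 137.3 N.
|f_req| = 144.3 > 137.3 N → the container slides up the incline; f = μ_k N = 0.22 × 528.2 = 116 N.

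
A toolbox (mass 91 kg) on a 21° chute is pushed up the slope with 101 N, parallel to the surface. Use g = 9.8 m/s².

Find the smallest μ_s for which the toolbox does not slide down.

μ_s,min ≈ 0.263

N = m g cos θ = 832.6 N.
Friction must make up the shortfall along the incline: f = m g sin θ − P = 319.6 − 101 = 218.6 N.
At the threshold f = μ_s N, so μ_s,min = 218.6/832.6 = 0.263.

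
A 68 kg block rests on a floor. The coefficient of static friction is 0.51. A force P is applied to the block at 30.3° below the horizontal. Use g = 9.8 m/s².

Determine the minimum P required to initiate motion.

P ≈ 561 N

N = m g + P sin α (the push presses the block into the floor).
At impending slip, P cos α = μ_s N = μ_s (m g + P sin α).
Solving: P (cos α − μ_s sin α) = μ_s m g → P = 0.51×666/(cos 30.3° − 0.51 sin 30.3°) = 340/0.6061 = 561 N.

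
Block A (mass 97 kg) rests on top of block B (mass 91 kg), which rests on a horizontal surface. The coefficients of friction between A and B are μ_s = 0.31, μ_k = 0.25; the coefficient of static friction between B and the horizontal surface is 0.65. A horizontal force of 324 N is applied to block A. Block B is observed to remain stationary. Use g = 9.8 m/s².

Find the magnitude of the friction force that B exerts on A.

The normal force B exerts on A is simply A's weight, N₁ = 950.6 N.
Maximum static friction on A from B: μ_s N₁ = 0.31×950.6 = 294.7 N.
Since P = 324 N > 294.7 N, A slides on B; the A–B friction is kinetic: f₁ = μ_k N₁ = 0.25×950.6 = 238 N.
B experiences an equal 238 N forward from A (third law). B is in equilibrium, so the floor supplies f₂ = 238 N of static friction (limit μ_s(m_A+m_B)g = 1198 N, not exceeded).

f ≈ 238 N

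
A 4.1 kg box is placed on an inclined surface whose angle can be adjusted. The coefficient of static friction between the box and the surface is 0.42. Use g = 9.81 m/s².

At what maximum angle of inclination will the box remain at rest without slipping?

At the slip threshold, m g sin θ = μ_s · m g cos θ, so tan θ = μ_s.
θ_max = arctan(0.42) = 22.8°.

θ_max ≈ 22.8°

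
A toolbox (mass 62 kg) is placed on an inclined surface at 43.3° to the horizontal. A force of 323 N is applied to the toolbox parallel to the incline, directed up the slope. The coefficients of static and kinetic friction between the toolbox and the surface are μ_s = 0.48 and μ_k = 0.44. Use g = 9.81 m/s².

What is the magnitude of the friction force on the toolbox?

f ≈ 94.1 N (up the incline)

The normal reaction is N = m g cos θ = 442.6 N.
Parallel to the incline, ΣF = 0 gives f = m g sin θ − P = 417.1 − 323 = 94.13 N (up-slope positive).
Static friction can supply at most μ_s N = 212.5 N.
Since |94.13| ≤ 212.5 N, the toolbox remains in static equilibrium and friction takes exactly the required value.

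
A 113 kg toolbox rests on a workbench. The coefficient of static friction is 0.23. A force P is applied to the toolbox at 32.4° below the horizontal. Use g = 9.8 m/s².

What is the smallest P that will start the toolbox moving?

P ≈ 353 N

N = m g + P sin α (the push presses the toolbox into the workbench).
At impending slip, P cos α = μ_s N = μ_s (m g + P sin α).
Solving: P (cos α − μ_s sin α) = μ_s m g → P = 0.23×1110/(cos 32.4° − 0.23 sin 32.4°) = 255/0.7211 = 353 N.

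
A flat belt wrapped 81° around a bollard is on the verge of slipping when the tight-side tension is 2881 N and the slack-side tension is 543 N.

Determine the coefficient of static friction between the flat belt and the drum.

T₂/T₁ = e^{μβ} → μ = ln(T₂/T₁)/β.
β = 81° = 1.414 rad.
μ = ln(2881/543)/1.414 = ln(5.306)/1.414 = 1.18.

μ ≈ 1.18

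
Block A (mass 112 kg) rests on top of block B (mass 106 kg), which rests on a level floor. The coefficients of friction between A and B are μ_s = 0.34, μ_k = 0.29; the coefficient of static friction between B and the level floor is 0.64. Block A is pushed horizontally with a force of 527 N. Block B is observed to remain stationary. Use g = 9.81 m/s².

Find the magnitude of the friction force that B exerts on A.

Normal force at the A–B interface: N₁ = m_A g = 1099 N.
So the A–B interface can sustain at most μ_s N₁ = 373.6 N of static friction.
Since P = 527 N > 373.6 N, A slides on B; the A–B friction is kinetic: f₁ = μ_k N₁ = 0.29×1099 = 319 N.
B experiences an equal 319 N forward from A (third law). B is in equilibrium, so the floor supplies f₂ = 319 N of static friction (limit μ_s(m_A+m_B)g = 1369 N, not exceeded).

f ≈ 319 N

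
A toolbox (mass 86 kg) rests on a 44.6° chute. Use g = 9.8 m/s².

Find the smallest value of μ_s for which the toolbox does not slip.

At the slip threshold m g sin θ = μ_s m g cos θ, so μ_s,min = tan θ.
μ_s,min = tan 44.6° = 0.986.

μ_s,min ≈ 0.986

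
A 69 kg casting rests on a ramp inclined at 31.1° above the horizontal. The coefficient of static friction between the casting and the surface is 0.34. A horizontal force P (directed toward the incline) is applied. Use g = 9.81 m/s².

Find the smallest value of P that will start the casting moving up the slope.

At impending motion up the slope, friction acts down-slope at its limit: f = μ_s N.
Perpendicular to the incline: N = m g cos θ + P sin θ.
Along the incline: P cos θ = m g sin θ + μ_s N = m g sin θ + μ_s (m g cos θ + P sin θ).
Solving, P (cos θ − μ_s sin θ) = m g (sin θ + μ_s cos θ), so P = 69×9.81×(sin 31.1° + 0.34 cos 31.1°)/(cos 31.1° − 0.34 sin 31.1°) = 677×0.8077/0.6806 = 803 N.

P ≈ 803 N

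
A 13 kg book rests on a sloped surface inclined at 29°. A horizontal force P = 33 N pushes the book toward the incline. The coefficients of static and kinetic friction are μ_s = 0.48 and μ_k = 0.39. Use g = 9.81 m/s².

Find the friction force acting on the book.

f ≈ 33 N (up the incline)

Normal direction: N = m g cos θ + P sin θ = 127.5 N.
Along the incline, the net driving force (taking up-slope positive) is P cos θ − m g sin θ = 28.86 − 61.83 = -32.97 N, so equilibrium requires friction f = 32.97 N (up-slope).
The limit of static friction is μ_s N = 61.22 N.
Since 32.97 N is within the 61.22 N limit, the book stays put and friction is exactly 33 N.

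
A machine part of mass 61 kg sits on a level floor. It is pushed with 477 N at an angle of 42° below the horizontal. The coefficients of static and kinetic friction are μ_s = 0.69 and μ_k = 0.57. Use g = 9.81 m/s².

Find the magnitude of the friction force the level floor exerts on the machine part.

f ≈ 354 N

N = m g + P sin α = 598.4 + 477×sin 42° = 917.6 N.
For equilibrium, f = P cos α = 477×cos 42° = 354.5 N.
μ_s N = 0.69 × 917.6 = 633.1 N.
Since 354.5 N does not exceed the limit, the machine part stays at rest and f = 354 N.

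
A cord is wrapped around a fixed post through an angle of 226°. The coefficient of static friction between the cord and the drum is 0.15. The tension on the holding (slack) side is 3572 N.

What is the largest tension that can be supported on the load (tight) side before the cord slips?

T_max ≈ 6450 N

At impending slip the capstan equation gives T₂/T₁ = e^{μβ} with β in radians.
β = 226° × π/180 = 3.944 rad.
e^{μβ} = e^{0.15×3.944} = 1.807.
T₂ = T₁ · e^{μβ} = 3572 × 1.807 = 6450 N.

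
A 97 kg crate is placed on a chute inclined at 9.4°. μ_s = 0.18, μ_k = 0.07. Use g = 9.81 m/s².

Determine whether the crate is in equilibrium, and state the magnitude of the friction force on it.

N = m g cos θ = 939 N.
Down-slope weight component: m g sin θ = 155 N.
μ_s N = 169 N.
155 ≤ 169 N, so it stays put; friction = 155 N.

f ≈ 155 N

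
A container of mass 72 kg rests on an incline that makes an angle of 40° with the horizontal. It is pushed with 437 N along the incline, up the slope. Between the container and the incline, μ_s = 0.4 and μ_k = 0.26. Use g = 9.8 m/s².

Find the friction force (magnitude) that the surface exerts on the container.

f ≈ 16.6 N (up the incline)

Normal force: N = m g cos θ = 72 × 9.8 × cos 40° = 540.5 N.
The friction needed for equilibrium is m g sin θ − P = 453.6 − 437 = 16.55 N, measured positive up-slope.
The static-friction ceiling is μ_s N = 0.4 × 540.5 = 216.2 N.
Since |16.55| ≤ 216.2 N, static friction is sufficient; f equals the required value, not μ_s N.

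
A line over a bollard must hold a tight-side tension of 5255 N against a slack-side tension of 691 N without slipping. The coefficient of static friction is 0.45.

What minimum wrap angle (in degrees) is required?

T₂/T₁ = e^{μβ} → β = ln(T₂/T₁)/μ.
β = ln(5255/691)/0.45 = 2.029/0.45 = 4.508 rad.
In degrees: β = 4.508 × 180/π = 258°.

β_min ≈ 258°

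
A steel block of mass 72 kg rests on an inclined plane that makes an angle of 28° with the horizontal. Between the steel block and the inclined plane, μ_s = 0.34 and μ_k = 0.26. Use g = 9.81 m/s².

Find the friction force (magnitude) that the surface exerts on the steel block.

The normal reaction is N = m g cos θ = 623.6 N.
For equilibrium along the incline, friction must balance the weight component: f = m g sin θ = 331.6 N up the slope.
The static-friction ceiling is μ_s N = 0.34 × 623.6 = 212 N.
|331.6| exceeds 212 N, so the steel block slips down-slope; friction is kinetic, f = μ_k N = 0.26×623.6 = 162 N.

f ≈ 162 N (up the incline)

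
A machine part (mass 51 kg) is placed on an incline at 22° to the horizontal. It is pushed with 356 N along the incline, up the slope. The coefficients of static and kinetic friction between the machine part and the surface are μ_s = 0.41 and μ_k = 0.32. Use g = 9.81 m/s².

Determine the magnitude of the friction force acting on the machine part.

f ≈ 169 N (down the incline)

The normal reaction is N = m g cos θ = 463.9 N.
Parallel to the incline, ΣF = 0 gives f = m g sin θ − P = 187.4 − 356 = -168.6 N (up-slope positive).
The static-friction ceiling is μ_s N = 0.41 × 463.9 = 190.2 N.
Since |-168.6| ≤ 190.2 N, the machine part remains in static equilibrium and friction takes exactly the required value.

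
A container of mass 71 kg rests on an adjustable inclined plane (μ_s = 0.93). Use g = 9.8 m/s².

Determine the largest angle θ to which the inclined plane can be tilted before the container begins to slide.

θ_max ≈ 42.9°

At the slip threshold, m g sin θ = μ_s · m g cos θ, so tan θ = μ_s.
θ_max = arctan(0.93) = 42.9°.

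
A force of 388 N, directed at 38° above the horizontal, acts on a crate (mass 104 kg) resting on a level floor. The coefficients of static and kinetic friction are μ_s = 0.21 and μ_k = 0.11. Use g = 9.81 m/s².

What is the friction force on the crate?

f ≈ 85.9 N

N = m g − P sin α = 1020 − 388×sin 38° = 781.4 N.
For equilibrium, f = P cos α = 388×cos 38° = 305.7 N.
μ_s N = 0.21 × 781.4 = 164.1 N.
The required friction exceeds μ_s N, so the crate moves and f = μ_k N = 85.9 N.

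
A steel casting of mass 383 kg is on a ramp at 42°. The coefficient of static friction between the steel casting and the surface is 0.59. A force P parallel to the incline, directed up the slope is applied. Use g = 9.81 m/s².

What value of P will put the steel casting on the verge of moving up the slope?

At impending motion up the slope, friction acts down-slope at its limit: f = μ_s N.
P is parallel to the surface, so N = m g cos θ = 2790 N.
Along the incline: P = m g sin θ + μ_s N = 2510 + 0.59×2790 = 4160 N.

P ≈ 4160 N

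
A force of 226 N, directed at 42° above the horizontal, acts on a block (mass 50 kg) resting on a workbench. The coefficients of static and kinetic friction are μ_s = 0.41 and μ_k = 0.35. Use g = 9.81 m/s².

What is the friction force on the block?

N = m g − P sin α = 490.5 − 226×sin 42° = 339.3 N.
For equilibrium, f = P cos α = 226×cos 42° = 168 N.
The static-friction limit is μ_s N = 139.1 N.
The required friction exceeds μ_s N, so the block moves and f = μ_k N = 119 N.

f ≈ 119 N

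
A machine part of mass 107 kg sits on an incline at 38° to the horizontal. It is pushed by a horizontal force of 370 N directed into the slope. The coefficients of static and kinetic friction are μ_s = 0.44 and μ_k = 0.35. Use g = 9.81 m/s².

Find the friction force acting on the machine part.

f ≈ 355 N (up the incline)

Resolve perpendicular to the incline: N = m g cos θ + P sin θ = 107×9.81×cos 38° + 370×sin 38° = 1055 N.
Along the incline, the net driving force (taking up-slope positive) is P cos θ − m g sin θ = 291.6 − 646.2 = -354.7 N, so equilibrium requires friction f = 354.7 N (up-slope).
Maximum static friction: μ_s N = 0.44 × 1055 = 464.2 N.
|f_req| = 354.7 ≤ 464.2 N → the machine part is in equilibrium; friction equals the required value.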